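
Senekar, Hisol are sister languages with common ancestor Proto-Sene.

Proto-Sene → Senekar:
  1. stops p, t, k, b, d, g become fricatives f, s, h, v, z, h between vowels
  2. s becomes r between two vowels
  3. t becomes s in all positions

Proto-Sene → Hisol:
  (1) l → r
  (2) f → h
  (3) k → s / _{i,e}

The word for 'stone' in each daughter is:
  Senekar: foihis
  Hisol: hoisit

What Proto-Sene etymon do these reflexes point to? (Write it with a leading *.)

*foikit

Position 1: Senekar has f, Hisol has h. Taking the neighbouring segments as reconstructed: Senekar f can only go back to *f; Hisol h could go back to *f or *h — the one source consistent with every daughter is *f.
Position 6: Senekar has s, Hisol has t. Hisol preserves t here (none of its changes turn any other segment into t), so the proto-segment is *t.
Position 4: Senekar has h, Hisol has s. Taking the neighbouring segments as reconstructed: Senekar h could go back to *k or *g or *h; Hisol s could go back to *k or *s — the one source consistent with every daughter is *k.
The remaining positions agree across the daughters. Check the candidate against every language:
Senekar: *foikit
  foikit → foihit   [intervocalic lenition]
  foihit (rule 2 does not apply)
  foihit → foihis   [unconditioned shift]
  giving Senekar foihis.
Hisol: *foikit > hoikit > hoisit  (by unconditioned shift, palatalisation)
No other proto-form is consistent with every reflex, so the reconstruction is *foikit.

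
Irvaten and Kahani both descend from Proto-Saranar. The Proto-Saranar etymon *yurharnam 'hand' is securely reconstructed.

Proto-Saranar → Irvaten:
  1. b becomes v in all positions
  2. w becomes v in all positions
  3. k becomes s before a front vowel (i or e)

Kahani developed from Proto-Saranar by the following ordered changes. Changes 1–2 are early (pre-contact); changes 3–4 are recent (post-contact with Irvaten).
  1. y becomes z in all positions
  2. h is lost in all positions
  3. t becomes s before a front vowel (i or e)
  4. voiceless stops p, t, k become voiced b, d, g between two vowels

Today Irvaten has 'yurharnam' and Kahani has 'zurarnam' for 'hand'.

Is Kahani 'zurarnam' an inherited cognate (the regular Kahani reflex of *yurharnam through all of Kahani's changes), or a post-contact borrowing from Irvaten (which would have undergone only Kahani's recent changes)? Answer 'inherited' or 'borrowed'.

inherited

If inherited, *yurharnam would pass through all of Kahani's changes:
Kahani: *yurharnam
  yurharnam → zurharnam   [unconditioned shift]
  zurharnam → zurarnam   [h-loss]
  zurarnam (rule 3 does not apply)
  zurarnam (rule 4 does not apply)
  giving Kahani zurarnam.
If borrowed from Irvaten 'yurharnam' after the early changes, it would undergo only the recent ones:
  rule 3 (palatalisation): no change (yurharnam)
  rule 4 (intervocalic voicing): no change (yurharnam)
  ⇒ as a loan: yurharnam
Kahani 'zurarnam' matches the inherited outcome exactly, so it is an inherited cognate, not a loan.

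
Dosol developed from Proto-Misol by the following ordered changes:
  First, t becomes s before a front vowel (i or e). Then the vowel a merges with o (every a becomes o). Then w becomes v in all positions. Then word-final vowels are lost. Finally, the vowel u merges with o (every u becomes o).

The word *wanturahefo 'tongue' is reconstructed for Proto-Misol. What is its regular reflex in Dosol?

Dosol: *wanturahefo > wonturohefo > vonturohefo > vonturohef > vontorohef  (by vowel merger, unconditioned shift, apocope, vowel merger)

vontorohef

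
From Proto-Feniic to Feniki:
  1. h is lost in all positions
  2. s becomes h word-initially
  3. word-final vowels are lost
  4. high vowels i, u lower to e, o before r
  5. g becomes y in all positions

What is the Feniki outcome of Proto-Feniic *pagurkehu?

Feniki: *pagurkehu
  pagurkehu → pagurkeu   [h-loss]
  pagurkeu (rule 2 does not apply)
  pagurkeu → pagurke   [apocope]
  pagurke → pagorke   [pre-rhotic lowering]
  pagorke → payorke   [unconditioned shift]
  giving Feniki payorke.

payorke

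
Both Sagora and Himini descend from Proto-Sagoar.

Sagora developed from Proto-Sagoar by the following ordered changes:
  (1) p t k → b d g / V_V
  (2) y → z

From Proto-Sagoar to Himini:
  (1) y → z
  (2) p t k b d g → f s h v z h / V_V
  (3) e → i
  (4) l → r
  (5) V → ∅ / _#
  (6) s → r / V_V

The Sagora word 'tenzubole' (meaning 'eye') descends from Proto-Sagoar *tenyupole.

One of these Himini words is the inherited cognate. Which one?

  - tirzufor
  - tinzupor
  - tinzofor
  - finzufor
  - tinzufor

tinzufor

Himini: *tenyupole
  tenyupole → tenzupole   [unconditioned shift]
  tenzupole → tenzufole   [intervocalic lenition]
  tenzufole → tinzufoli   [vowel merger]
  tinzufoli → tinzufori   [unconditioned shift]
  tinzufori → tinzufor   [apocope]
  tinzufor (rule 6 does not apply)
  giving Himini tinzufor.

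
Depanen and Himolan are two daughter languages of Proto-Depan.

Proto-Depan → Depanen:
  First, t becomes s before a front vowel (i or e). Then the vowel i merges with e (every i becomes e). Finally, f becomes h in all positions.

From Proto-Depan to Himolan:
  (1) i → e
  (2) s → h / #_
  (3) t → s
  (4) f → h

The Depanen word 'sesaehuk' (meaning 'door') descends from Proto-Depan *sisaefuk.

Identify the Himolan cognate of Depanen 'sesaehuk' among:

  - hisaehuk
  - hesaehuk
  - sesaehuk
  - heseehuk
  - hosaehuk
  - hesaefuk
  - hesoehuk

hesaehuk

Himolan: *sisaefuk > sesaefuk > hesaefuk > hesaehuk  (by vowel merger, debuccalisation, unconditioned shift)
Among the options, 'hesaehuk' alone shows every Himolan change applied in order.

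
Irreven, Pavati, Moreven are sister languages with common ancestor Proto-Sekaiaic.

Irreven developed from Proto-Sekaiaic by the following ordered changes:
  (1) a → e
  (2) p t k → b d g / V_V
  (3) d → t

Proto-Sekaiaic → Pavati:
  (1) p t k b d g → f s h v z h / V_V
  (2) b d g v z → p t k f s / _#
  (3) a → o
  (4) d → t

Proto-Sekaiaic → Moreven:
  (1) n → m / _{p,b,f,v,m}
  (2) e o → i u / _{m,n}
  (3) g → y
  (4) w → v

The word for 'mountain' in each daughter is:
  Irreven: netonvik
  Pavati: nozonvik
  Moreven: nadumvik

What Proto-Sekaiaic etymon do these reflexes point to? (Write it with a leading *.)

*nadonvik

Position 3: Irreven has t, Pavati has z, Moreven has d. Moreven preserves d here (none of its changes turn any other segment into d), so the proto-segment is *d.
Position 2: Irreven has e, Pavati has o, Moreven has a. Moreven preserves a here (none of its changes turn any other segment into a), so the proto-segment is *a.
This points to *nadonvik. Verify forward in each daughter:
Irreven: *nadonvik > nedonvik > netonvik  (by vowel merger, unconditioned shift)
Pavati: start from *nadonvik.
  rule 1 (intervocalic lenition): nadonvik → nazonvik
  rule 2: no change — nazonvik
  rule 3 (vowel merger): nazonvik → nozonvik
  rule 4: no change — nozonvik
  ⇒ Pavati nozonvik
Moreven: *nadonvik
  nadonvik → nadomvik   [nasal place assimilation]
  nadomvik → nadumvik   [pre-nasal raising]
  nadumvik (rule 3 does not apply)
  nadumvik (rule 4 does not apply)
  giving Moreven nadumvik.
*nadonvik is the unique common source.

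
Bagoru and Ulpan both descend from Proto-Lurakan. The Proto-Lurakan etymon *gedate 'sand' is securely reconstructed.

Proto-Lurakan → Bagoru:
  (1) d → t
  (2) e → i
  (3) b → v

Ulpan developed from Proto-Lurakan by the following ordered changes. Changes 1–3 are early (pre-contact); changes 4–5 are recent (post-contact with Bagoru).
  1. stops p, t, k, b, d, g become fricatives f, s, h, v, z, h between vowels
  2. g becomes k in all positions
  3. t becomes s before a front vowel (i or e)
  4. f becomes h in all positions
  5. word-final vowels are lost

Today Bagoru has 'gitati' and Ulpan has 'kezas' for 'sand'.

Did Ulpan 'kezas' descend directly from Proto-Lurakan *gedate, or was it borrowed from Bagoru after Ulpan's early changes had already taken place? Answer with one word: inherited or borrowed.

inherited

If inherited, *gedate would pass through all of Ulpan's changes:
Ulpan: *gedate > gezase > kezase > kezas  (by intervocalic lenition, unconditioned shift, apocope)
If borrowed from Bagoru 'gitati' after the early changes, it would undergo only the recent ones:
  rule 4 (unconditioned shift): no change (gitati)
  rule 5 (apocope): gitati → gitat
  ⇒ as a loan: gitat
Ulpan 'kezas' matches the inherited outcome exactly, so it is an inherited cognate, not a loan.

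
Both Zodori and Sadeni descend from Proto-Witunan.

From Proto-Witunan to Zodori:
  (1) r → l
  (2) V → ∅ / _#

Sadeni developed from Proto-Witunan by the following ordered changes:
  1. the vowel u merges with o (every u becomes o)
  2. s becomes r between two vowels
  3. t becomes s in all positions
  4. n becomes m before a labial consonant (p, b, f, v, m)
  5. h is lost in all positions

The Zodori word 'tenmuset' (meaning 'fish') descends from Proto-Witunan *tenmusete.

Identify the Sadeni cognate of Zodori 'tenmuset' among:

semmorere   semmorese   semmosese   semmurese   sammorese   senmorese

Sadeni: *tenmusete
  tenmusete → tenmosete   [vowel merger]
  tenmosete → tenmorete   [rhotacism]
  tenmorete → senmorese   [unconditioned shift]
  senmorese → semmorese   [nasal place assimilation]
  semmorese (rule 5 does not apply)
  giving Sadeni semmorese.
Among the options, 'semmorese' alone shows every Sadeni change applied in order.

semmorese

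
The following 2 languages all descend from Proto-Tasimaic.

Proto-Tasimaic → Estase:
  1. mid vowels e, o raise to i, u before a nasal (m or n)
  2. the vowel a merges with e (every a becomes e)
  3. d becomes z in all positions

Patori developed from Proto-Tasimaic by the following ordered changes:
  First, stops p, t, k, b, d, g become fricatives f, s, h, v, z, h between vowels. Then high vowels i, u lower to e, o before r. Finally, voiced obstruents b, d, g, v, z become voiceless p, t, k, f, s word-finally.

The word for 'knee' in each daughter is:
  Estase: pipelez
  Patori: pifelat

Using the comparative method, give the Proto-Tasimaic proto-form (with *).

*pipelad

Position 3: Estase has p, Patori has f. Estase preserves p here (none of its changes turn any other segment into p), so the proto-segment is *p.
Position 7: Estase has z, Patori has t. Taking the neighbouring segments as reconstructed: Estase z could go back to *d or *z; Patori t could go back to *t or *d — the one source consistent with every daughter is *d.
Verify the candidate proto-form against each daughter:
Estase: start from *pipelad.
  rule 1: no change — pipelad
  rule 2 (vowel merger): pipelad → pipeled
  rule 3 (unconditioned shift): pipeled → pipelez
  ⇒ Estase pipelez
Patori: start from *pipelad.
  rule 1 (intervocalic lenition): pipelad → pifelad
  rule 2: no change — pifelad
  rule 3 (final devoicing): pifelad → pifelat
  ⇒ Patori pifelat
No other proto-form is consistent with every reflex, so the reconstruction is *pipelad.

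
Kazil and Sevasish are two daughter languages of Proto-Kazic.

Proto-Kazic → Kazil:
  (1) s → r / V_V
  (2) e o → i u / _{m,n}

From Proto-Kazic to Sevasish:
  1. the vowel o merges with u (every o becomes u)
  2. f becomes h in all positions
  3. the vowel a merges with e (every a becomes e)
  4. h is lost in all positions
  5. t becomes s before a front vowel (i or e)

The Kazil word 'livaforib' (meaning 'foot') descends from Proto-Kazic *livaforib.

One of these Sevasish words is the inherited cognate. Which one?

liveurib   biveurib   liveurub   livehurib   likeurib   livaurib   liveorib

liveurib

Sevasish: *livaforib
  livaforib → livafurib   [vowel merger]
  livafurib → livahurib   [unconditioned shift]
  livahurib → livehurib   [vowel merger]
  livehurib → liveurib   [h-loss]
  liveurib (rule 5 does not apply)
  giving Sevasish liveurib.
The other candidates each miss or misapply at least one Sevasish change.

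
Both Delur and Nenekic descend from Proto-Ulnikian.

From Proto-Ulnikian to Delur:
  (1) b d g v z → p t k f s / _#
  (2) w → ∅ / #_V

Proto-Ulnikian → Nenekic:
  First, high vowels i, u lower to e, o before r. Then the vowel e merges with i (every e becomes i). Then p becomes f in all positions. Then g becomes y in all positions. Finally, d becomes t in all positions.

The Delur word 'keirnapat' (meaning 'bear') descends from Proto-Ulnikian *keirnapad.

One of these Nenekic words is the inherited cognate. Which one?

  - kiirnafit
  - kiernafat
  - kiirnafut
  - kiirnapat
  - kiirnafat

kiirnafat

Nenekic: *keirnapad
  keirnapad → keernapad   [pre-rhotic lowering]
  keernapad → kiirnapad   [vowel merger]
  kiirnapad → kiirnafad   [unconditioned shift]
  kiirnafad (rule 4 does not apply)
  kiirnafad → kiirnafat   [unconditioned shift]
  giving Nenekic kiirnafat.
Only 'kiirnafat' matches the regular Nenekic development of *keirnapad.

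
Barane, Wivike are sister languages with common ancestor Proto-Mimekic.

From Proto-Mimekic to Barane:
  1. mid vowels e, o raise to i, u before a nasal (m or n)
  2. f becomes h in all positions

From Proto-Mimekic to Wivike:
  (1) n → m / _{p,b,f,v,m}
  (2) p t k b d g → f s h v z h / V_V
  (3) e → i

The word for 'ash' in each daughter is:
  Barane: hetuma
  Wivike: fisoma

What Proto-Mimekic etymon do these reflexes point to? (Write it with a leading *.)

Position 1: Barane has h, Wivike has f. Taking the neighbouring segments as reconstructed: Barane h could go back to *f or *h; Wivike f can only go back to *f — the one source consistent with every daughter is *f.
Position 2: Barane has e, Wivike has i. Barane preserves e here (none of its changes turn any other segment into e), so the proto-segment is *e.
Position 4: Barane has u, Wivike has o. Wivike preserves o here (none of its changes turn any other segment into o), so the proto-segment is *o.
This points to *fetoma. Verify forward in each daughter:
Barane: *fetoma
  fetoma → fetuma   [pre-nasal raising]
  fetuma → hetuma   [unconditioned shift]
  giving Barane hetuma.
Wivike: *fetoma > fesoma > fisoma  (by intervocalic lenition, vowel merger)
Only *fetoma yields all of Barane hetuma, Wivike fisoma.

*fetoma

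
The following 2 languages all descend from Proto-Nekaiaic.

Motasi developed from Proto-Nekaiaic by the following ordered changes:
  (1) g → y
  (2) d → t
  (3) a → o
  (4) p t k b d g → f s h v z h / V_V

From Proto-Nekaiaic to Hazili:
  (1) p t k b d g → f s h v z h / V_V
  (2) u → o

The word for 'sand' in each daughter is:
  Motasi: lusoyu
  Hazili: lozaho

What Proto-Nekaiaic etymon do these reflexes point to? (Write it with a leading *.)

*ludagu

Position 4: Motasi has o, Hazili has a. Hazili preserves a here (none of its changes turn any other segment into a), so the proto-segment is *a.
Position 6: Motasi has u, Hazili has o. Motasi preserves u here (none of its changes turn any other segment into u), so the proto-segment is *u.
Position 3: Motasi has s, Hazili has z. Taking the neighbouring segments as reconstructed: Motasi s could go back to *t or *d or *s; Hazili z could go back to *d or *z — the one source consistent with every daughter is *d.
Continuing position by position gives *ludagu; check it forward:
Motasi: *ludagu
  ludagu → ludayu   [unconditioned shift]
  ludayu → lutayu   [unconditioned shift]
  lutayu → lutoyu   [vowel merger]
  lutoyu → lusoyu   [intervocalic lenition]
  giving Motasi lusoyu.
Hazili: *ludagu
  ludagu → luzahu   [intervocalic lenition]
  luzahu → lozaho   [vowel merger]
  giving Hazili lozaho.
No other proto-form is consistent with every reflex, so the reconstruction is *ludagu.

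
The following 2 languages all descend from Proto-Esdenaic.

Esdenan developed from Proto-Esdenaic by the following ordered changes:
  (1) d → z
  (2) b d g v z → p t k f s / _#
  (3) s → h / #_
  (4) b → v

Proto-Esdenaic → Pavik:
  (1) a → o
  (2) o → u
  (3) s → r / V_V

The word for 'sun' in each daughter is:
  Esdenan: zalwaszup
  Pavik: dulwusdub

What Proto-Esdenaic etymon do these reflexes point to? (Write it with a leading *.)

*dalwasdub

Position 2: Esdenan has a, Pavik has u. Esdenan preserves a here (none of its changes turn any other segment into a), so the proto-segment is *a.
Position 9: Esdenan has p, Pavik has b. Pavik preserves b here (none of its changes turn any other segment into b), so the proto-segment is *b.
This points to *dalwasdub. Verify forward in each daughter:
Esdenan: start from *dalwasdub.
  rule 1 (unconditioned shift): dalwasdub → zalwaszub
  rule 2 (final devoicing): zalwaszub → zalwaszup
  rule 3: no change — zalwaszup
  rule 4: no change — zalwaszup
  ⇒ Esdenan zalwaszup
Pavik: start from *dalwasdub.
  rule 1 (vowel merger): dalwasdub → dolwosdub
  rule 2 (vowel merger): dolwosdub → dulwusdub
  rule 3: no change — dulwusdub
  ⇒ Pavik dulwusdub
*dalwasdub is the unique common source.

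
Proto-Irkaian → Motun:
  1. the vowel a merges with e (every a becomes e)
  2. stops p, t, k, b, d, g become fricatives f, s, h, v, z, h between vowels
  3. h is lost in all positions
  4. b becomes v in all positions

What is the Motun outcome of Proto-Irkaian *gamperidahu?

gemperizeu

Motun: *gamperidahu > gemperidehu > gemperizehu > gemperizeu  (by vowel merger, intervocalic lenition, h-loss)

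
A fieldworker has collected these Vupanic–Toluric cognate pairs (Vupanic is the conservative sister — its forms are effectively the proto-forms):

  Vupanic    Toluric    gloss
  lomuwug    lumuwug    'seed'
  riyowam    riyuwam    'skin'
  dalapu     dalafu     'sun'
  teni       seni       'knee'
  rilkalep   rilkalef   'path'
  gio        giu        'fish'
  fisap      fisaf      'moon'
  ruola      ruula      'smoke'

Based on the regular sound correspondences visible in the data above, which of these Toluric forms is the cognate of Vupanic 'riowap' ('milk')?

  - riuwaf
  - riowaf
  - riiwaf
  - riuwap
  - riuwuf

riuwaf

ruola ~ ruula — Vupanic o corresponds to Toluric u after a vowel, before a consonant other than r, m, n, p, b, f, v.
rilkalep ~ rilkalef, fisap ~ fisaf — Vupanic p corresponds to Toluric f word-finally.
Applying these to Vupanic 'riowap':
  riowap → riuwap   (o→u after a vowel, before a consonant other than r, m, n, p, b, f, v)
  riuwap → riuwaf   (p→f word-finally)
So the Toluric cognate is 'riuwaf'.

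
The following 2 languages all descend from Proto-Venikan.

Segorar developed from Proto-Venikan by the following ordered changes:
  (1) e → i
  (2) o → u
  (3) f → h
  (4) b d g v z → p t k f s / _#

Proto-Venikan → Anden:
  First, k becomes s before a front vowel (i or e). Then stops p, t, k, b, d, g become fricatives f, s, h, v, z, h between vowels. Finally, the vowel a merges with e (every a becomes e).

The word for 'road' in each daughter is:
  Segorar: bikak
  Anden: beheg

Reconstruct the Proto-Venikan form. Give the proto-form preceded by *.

*bekag

Position 3: Segorar has k, Anden has h. Taking the neighbouring segments as reconstructed: Segorar k can only go back to *k; Anden h could go back to *k or *g or *h — the one source consistent with every daughter is *k.
Position 2: Segorar has i, Anden has e. Taking the neighbouring segments as reconstructed: Segorar i could go back to *e or *i; Anden e could go back to *a or *e — the one source consistent with every daughter is *e.
Position 5: Segorar has k, Anden has g. Anden preserves g here (none of its changes turn any other segment into g), so the proto-segment is *g.
This points to *bekag. Verify forward in each daughter:
Segorar: *bekag > bikag > bikak  (by vowel merger, final devoicing)
Anden: start from *bekag.
  rule 1: no change — bekag
  rule 2 (intervocalic lenition): bekag → behag
  rule 3 (vowel merger): behag → beheg
  ⇒ Anden beheg
No other proto-form is consistent with every reflex, so the reconstruction is *bekag.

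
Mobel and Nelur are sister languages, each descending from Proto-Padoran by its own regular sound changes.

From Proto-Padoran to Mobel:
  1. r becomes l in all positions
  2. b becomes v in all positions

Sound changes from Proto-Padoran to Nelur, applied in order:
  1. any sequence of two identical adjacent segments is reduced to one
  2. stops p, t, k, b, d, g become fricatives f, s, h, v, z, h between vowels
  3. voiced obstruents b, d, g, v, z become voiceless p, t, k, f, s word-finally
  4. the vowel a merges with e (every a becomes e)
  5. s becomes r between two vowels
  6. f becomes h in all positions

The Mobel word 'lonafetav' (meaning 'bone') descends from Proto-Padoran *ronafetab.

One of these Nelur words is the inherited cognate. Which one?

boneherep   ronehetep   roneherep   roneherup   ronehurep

Nelur: *ronafetab > ronafesab > ronafesap > ronefesep > roneferep > roneherep  (by intervocalic lenition, final devoicing, vowel merger, rhotacism, unconditioned shift)
Only 'roneherep' matches the regular Nelur development of *ronafetab.

roneherep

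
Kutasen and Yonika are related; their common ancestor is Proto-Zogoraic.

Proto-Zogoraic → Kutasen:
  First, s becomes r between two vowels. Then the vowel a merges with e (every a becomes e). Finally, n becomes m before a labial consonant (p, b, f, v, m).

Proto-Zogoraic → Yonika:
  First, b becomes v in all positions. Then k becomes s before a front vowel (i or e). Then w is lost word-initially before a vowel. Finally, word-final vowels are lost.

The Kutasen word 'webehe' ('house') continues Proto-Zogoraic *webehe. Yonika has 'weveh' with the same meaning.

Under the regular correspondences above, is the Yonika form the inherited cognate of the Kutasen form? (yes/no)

Derive the expected Yonika reflex of *webehe:
Yonika: *webehe
  webehe → wevehe   [unconditioned shift]
  wevehe (rule 2 does not apply)
  wevehe → evehe   [glide loss]
  evehe → eveh   [apocope]
  giving Yonika eveh.
The regular Yonika reflex would be 'eveh', but the attested form is 'weveh'. The correspondence is irregular, so they are not cognates (the Yonika form has a different source).

no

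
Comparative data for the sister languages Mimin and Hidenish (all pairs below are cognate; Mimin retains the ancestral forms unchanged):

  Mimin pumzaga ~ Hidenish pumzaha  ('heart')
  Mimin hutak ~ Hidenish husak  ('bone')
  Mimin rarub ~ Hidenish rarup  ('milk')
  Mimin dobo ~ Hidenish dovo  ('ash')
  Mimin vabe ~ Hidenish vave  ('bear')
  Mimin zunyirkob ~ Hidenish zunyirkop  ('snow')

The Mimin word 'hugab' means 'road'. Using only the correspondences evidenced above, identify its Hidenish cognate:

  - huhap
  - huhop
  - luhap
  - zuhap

pumzaga ~ pumzaha — Mimin g corresponds to Hidenish h between vowels (before a back vowel).
rarub ~ rarup, zunyirkob ~ zunyirkop — Mimin b corresponds to Hidenish p word-finally.
Applying these to Mimin 'hugab':
  hugab → huhab   (g→h between vowels (before a back vowel))
  huhab → huhap   (b→p word-finally)
So the Hidenish cognate is 'huhap'.

huhap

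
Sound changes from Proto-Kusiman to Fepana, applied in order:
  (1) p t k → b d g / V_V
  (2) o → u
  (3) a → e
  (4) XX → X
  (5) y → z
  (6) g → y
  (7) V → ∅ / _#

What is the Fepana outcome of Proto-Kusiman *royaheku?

ruzehey

Fepana: *royaheku
  royaheku → royahegu   [intervocalic voicing]
  royahegu → ruyahegu   [vowel merger]
  ruyahegu → ruyehegu   [vowel merger]
  ruyehegu (rule 4 does not apply)
  ruyehegu → ruzehegu   [unconditioned shift]
  ruzehegu → ruzeheyu   [unconditioned shift]
  ruzeheyu → ruzehey   [apocope]
  giving Fepana ruzehey.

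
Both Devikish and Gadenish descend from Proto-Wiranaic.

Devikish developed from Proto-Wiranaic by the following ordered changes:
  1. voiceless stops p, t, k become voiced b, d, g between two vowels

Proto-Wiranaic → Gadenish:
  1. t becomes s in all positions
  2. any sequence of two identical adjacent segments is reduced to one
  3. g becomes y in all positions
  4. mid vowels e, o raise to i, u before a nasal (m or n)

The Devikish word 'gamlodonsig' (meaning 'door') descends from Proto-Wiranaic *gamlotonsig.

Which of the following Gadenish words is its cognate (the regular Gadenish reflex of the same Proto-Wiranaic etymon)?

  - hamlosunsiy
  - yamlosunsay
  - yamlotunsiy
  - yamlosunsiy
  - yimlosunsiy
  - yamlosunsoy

Gadenish: start from *gamlotonsig.
  rule 1 (unconditioned shift): gamlotonsig → gamlosonsig
  rule 2: no change — gamlosonsig
  rule 3 (unconditioned shift): gamlosonsig → yamlosonsiy
  rule 4 (pre-nasal raising): yamlosonsiy → yamlosunsiy
  ⇒ Gadenish yamlosunsiy
The other candidates each miss or misapply at least one Gadenish change.

yamlosunsiy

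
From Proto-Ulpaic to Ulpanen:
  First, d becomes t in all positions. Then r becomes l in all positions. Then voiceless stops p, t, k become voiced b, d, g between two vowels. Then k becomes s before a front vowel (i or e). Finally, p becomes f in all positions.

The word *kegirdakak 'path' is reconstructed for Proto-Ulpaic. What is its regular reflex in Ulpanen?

segiltagak

Ulpanen: *kegirdakak > kegirtakak > kegiltakak > kegiltagak > segiltagak  (by unconditioned shift, unconditioned shift, intervocalic voicing, palatalisation)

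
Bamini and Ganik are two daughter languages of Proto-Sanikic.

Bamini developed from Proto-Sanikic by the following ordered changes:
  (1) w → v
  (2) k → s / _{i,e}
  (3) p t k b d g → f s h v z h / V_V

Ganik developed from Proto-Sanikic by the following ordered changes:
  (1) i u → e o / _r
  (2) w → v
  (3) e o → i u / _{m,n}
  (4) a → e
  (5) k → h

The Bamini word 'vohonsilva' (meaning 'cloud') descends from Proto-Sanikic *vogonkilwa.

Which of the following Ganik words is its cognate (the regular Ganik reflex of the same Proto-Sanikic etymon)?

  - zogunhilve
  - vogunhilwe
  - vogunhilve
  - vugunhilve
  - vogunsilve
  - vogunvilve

Ganik: *vogonkilwa > vogonkilva > vogunkilva > vogunkilve > vogunhilve  (by unconditioned shift, pre-nasal raising, vowel merger, unconditioned shift)

vogunhilve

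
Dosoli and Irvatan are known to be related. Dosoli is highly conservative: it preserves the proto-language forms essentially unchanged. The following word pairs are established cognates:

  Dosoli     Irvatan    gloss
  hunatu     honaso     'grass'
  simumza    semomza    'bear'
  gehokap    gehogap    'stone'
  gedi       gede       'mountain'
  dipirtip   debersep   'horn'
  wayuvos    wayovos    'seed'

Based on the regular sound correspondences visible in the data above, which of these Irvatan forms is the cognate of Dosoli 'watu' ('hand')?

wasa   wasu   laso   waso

hunatu ~ honaso — Dosoli t corresponds to Irvatan s between vowels (before a back vowel).
hunatu ~ honaso — Dosoli u corresponds to Irvatan o word-finally.
Applying these to Dosoli 'watu':
  watu → wasu   (t→s between vowels (before a back vowel))
  wasu → waso   (u→o word-finally)
So the Irvatan cognate is 'waso'.

waso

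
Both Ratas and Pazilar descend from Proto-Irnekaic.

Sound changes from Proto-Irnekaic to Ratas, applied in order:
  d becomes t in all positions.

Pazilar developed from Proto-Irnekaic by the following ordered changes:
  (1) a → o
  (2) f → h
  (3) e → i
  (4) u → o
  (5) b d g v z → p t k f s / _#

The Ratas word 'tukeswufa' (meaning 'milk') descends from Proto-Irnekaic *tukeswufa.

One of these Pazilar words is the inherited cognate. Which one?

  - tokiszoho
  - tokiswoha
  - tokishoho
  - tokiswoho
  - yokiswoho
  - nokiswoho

Pazilar: *tukeswufa > tukeswufo > tukeswuho > tukiswuho > tokiswoho  (by vowel merger, unconditioned shift, vowel merger, vowel merger)

tokiswoho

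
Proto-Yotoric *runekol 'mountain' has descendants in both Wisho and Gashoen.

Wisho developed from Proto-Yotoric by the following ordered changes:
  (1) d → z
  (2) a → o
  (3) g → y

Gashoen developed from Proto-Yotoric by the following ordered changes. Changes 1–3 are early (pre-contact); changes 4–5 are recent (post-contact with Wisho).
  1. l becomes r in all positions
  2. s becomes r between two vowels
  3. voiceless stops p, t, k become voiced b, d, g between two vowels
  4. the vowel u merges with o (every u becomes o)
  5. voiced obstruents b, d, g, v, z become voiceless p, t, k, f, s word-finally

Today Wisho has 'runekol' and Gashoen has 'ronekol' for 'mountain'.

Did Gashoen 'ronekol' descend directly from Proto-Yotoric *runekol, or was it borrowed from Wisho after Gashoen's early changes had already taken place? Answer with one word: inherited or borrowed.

borrowed

If inherited, *runekol would pass through all of Gashoen's changes:
Gashoen: *runekol
  runekol → runekor   [unconditioned shift]
  runekor (rule 2 does not apply)
  runekor → runegor   [intervocalic voicing]
  runegor → ronegor   [vowel merger]
  ronegor (rule 5 does not apply)
  giving Gashoen ronegor.
If borrowed from Wisho 'runekol' after the early changes, it would undergo only the recent ones:
  rule 4 (vowel merger): runekol → ronekol
  rule 5 (final devoicing): no change (ronekol)
  ⇒ as a loan: ronekol
Gashoen 'ronekol' matches the loan outcome 'ronekol', not the inherited 'ronegor' — it skipped the early Gashoen changes, so it was borrowed from Wisho.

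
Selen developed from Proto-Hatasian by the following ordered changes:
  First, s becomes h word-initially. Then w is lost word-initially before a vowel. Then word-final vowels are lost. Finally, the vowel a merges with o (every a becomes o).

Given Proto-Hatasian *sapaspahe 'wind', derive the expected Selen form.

Selen: *sapaspahe
  sapaspahe → hapaspahe   [debuccalisation]
  hapaspahe (rule 2 does not apply)
  hapaspahe → hapaspah   [apocope]
  hapaspah → hopospoh   [vowel merger]
  giving Selen hopospoh.

hopospoh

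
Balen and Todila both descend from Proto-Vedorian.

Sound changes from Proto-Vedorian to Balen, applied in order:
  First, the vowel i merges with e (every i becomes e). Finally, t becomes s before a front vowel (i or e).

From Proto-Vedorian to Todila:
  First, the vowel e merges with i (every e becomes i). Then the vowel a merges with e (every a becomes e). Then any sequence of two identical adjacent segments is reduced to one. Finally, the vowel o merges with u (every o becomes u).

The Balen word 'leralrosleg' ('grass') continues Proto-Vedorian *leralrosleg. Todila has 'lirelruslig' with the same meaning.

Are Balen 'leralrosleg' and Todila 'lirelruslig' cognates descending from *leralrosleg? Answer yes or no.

Derive the expected Todila reflex of *leralrosleg:
Todila: *leralrosleg
  leralrosleg → liralroslig   [vowel merger]
  liralroslig → lirelroslig   [vowel merger]
  lirelroslig (rule 3 does not apply)
  lirelroslig → lirelruslig   [vowel merger]
  giving Todila lirelruslig.
Todila 'lirelruslig' matches the regular reflex exactly, so the pair is cognate.

yes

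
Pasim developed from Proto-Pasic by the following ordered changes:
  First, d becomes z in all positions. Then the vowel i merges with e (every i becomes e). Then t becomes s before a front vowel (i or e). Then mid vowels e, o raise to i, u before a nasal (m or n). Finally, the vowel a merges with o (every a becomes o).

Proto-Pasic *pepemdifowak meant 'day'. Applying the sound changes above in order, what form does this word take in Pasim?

Pasim: *pepemdifowak
  pepemdifowak → pepemzifowak   [unconditioned shift]
  pepemzifowak → pepemzefowak   [vowel merger]
  pepemzefowak (rule 3 does not apply)
  pepemzefowak → pepimzefowak   [pre-nasal raising]
  pepimzefowak → pepimzefowok   [vowel merger]
  giving Pasim pepimzefowok.

pepimzefowok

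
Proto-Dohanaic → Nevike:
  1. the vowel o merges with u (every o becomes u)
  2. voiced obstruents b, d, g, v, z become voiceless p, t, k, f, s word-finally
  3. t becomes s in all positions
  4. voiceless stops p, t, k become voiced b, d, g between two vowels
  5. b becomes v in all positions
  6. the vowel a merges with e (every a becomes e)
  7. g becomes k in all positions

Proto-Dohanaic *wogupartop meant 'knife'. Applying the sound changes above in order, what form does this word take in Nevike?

wukuversup

Nevike: *wogupartop
  wogupartop → wugupartup   [vowel merger]
  wugupartup (rule 2 does not apply)
  wugupartup → wuguparsup   [unconditioned shift]
  wuguparsup → wugubarsup   [intervocalic voicing]
  wugubarsup → wuguvarsup   [unconditioned shift]
  wuguvarsup → wuguversup   [vowel merger]
  wuguversup → wukuversup   [unconditioned shift]
  giving Nevike wukuversup.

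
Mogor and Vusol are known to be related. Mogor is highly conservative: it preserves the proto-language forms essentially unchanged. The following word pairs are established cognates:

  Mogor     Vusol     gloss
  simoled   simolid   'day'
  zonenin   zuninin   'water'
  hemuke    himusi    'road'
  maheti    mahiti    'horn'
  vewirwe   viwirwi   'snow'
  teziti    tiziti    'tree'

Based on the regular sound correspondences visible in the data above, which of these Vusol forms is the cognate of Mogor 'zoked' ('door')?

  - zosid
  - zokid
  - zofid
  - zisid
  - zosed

hemuke ~ himusi — Mogor k corresponds to Vusol s between vowels (before a front vowel).
simoled ~ simolid, maheti ~ mahiti — Mogor e corresponds to Vusol i after a consonant, before a consonant other than r, m, n, p, b, f, v.
Applying these to Mogor 'zoked':
  zoked → zosed   (k→s between vowels (before a front vowel))
  zosed → zosid   (e→i after a consonant, before a consonant other than r, m, n, p, b, f, v)
So the Vusol cognate is 'zosid'.

zosid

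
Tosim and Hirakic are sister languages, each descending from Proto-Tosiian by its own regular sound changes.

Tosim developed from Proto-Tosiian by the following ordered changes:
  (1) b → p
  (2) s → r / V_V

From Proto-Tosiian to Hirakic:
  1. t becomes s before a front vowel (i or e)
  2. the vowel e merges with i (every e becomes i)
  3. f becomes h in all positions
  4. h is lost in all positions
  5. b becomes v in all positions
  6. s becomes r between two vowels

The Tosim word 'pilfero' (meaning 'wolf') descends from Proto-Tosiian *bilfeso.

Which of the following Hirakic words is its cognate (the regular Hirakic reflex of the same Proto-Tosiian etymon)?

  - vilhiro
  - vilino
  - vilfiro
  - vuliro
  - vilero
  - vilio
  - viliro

Hirakic: start from *bilfeso.
  rule 1: no change — bilfeso
  rule 2 (vowel merger): bilfeso → bilfiso
  rule 3 (unconditioned shift): bilfiso → bilhiso
  rule 4 (h-loss): bilhiso → biliso
  rule 5 (unconditioned shift): biliso → viliso
  rule 6 (rhotacism): viliso → viliro
  ⇒ Hirakic viliro
Among the options, 'viliro' alone shows every Hirakic change applied in order.

viliro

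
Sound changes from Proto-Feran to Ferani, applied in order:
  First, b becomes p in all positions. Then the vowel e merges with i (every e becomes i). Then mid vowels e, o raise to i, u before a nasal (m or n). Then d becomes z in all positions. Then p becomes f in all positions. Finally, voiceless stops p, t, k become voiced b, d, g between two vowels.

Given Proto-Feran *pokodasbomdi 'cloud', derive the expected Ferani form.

fogozasfumzi

Ferani: start from *pokodasbomdi.
  rule 1 (unconditioned shift): pokodasbomdi → pokodaspomdi
  rule 2: no change — pokodaspomdi
  rule 3 (pre-nasal raising): pokodaspomdi → pokodaspumdi
  rule 4 (unconditioned shift): pokodaspumdi → pokozaspumzi
  rule 5 (unconditioned shift): pokozaspumzi → fokozasfumzi
  rule 6 (intervocalic voicing): fokozasfumzi → fogozasfumzi
  ⇒ Ferani fogozasfumzi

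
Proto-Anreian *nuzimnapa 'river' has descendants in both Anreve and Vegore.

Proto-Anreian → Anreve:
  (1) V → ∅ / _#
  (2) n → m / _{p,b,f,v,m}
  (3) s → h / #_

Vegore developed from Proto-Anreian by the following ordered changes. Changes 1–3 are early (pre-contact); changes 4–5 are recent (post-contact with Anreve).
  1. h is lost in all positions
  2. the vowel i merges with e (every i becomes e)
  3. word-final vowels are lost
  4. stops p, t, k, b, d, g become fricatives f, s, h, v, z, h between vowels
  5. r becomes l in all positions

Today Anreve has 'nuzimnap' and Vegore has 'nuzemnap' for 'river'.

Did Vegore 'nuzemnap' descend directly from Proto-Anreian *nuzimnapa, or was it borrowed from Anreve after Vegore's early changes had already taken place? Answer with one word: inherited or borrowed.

If inherited, *nuzimnapa would pass through all of Vegore's changes:
Vegore: *nuzimnapa
  nuzimnapa (rule 1 does not apply)
  nuzimnapa → nuzemnapa   [vowel merger]
  nuzemnapa → nuzemnap   [apocope]
  nuzemnap (rule 4 does not apply)
  nuzemnap (rule 5 does not apply)
  giving Vegore nuzemnap.
If borrowed from Anreve 'nuzimnap' after the early changes, it would undergo only the recent ones:
  rule 4 (intervocalic lenition): no change (nuzimnap)
  rule 5 (unconditioned shift): no change (nuzimnap)
  ⇒ as a loan: nuzimnap
Vegore 'nuzemnap' matches the inherited outcome exactly, so it is an inherited cognate, not a loan.

inherited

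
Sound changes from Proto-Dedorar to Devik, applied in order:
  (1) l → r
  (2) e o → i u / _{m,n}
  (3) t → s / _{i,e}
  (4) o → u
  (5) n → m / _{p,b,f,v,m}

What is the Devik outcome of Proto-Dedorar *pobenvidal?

pubimvidar

Devik: *pobenvidal
  pobenvidal → pobenvidar   [unconditioned shift]
  pobenvidar → pobinvidar   [pre-nasal raising]
  pobinvidar (rule 3 does not apply)
  pobinvidar → pubinvidar   [vowel merger]
  pubinvidar → pubimvidar   [nasal place assimilation]
  giving Devik pubimvidar.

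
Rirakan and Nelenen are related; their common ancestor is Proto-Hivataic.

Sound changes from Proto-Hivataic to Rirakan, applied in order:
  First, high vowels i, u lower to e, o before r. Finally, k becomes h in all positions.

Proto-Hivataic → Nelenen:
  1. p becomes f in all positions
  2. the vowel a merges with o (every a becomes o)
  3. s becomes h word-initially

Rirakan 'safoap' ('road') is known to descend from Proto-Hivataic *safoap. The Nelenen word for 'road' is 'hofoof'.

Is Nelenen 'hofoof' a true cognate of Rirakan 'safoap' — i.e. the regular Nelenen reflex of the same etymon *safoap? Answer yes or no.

yes

Derive the expected Nelenen reflex of *safoap:
Nelenen: *safoap
  safoap → safoaf   [unconditioned shift]
  safoaf → sofoof   [vowel merger]
  sofoof → hofoof   [debuccalisation]
  giving Nelenen hofoof.
Nelenen 'hofoof' matches the regular reflex exactly, so the pair is cognate.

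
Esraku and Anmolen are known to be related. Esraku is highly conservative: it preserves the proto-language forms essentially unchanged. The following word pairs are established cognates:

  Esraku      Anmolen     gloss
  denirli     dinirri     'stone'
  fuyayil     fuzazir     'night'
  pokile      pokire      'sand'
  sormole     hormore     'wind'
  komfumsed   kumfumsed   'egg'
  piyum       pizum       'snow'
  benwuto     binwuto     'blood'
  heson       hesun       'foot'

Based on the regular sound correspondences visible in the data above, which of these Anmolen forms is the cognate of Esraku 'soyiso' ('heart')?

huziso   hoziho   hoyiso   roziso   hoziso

hoziso

sormole ~ hormore — Esraku s corresponds to Anmolen h word-initially before a back vowel.
fuyayil ~ fuzazir — Esraku y corresponds to Anmolen z between vowels (before a front vowel).
Applying these to Esraku 'soyiso':
  soyiso → hoyiso   (s→h word-initially before a back vowel)
  hoyiso → hoziso   (y→z between vowels (before a front vowel))
So the Anmolen cognate is 'hoziso'.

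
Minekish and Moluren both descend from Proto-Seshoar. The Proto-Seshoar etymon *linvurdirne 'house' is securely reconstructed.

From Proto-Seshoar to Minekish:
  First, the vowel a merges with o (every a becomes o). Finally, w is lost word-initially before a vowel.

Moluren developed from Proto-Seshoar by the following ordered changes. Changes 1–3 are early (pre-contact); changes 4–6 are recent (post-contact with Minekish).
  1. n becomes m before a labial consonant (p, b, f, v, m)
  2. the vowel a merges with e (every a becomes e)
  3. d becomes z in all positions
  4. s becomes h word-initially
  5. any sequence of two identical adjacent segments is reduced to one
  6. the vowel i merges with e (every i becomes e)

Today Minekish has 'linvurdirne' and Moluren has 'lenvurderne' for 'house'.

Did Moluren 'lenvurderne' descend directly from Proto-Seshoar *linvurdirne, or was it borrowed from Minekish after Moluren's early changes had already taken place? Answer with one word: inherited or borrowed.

If inherited, *linvurdirne would pass through all of Moluren's changes:
Moluren: *linvurdirne > limvurdirne > limvurzirne > lemvurzerne  (by nasal place assimilation, unconditioned shift, vowel merger)
If borrowed from Minekish 'linvurdirne' after the early changes, it would undergo only the recent ones:
  rule 4 (debuccalisation): no change (linvurdirne)
  rule 5 (degemination): no change (linvurdirne)
  rule 6 (vowel merger): linvurdirne → lenvurderne
  ⇒ as a loan: lenvurderne
Moluren 'lenvurderne' matches the loan outcome 'lenvurderne', not the inherited 'lemvurzerne' — it skipped the early Moluren changes, so it was borrowed from Minekish.

borrowed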